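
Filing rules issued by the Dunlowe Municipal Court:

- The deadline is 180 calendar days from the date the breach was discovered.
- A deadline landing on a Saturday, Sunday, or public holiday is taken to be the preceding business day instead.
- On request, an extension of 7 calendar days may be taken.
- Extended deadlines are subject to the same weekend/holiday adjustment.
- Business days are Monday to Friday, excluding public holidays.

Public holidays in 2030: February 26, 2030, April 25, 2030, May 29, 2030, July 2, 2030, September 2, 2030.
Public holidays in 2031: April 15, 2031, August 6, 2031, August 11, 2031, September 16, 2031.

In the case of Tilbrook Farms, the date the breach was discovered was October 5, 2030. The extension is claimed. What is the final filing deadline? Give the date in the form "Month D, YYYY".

180 calendar days after October 5, 2030 is April 3, 2031.
Since April 3, 2031 is a Thursday and not a holiday, the date is unchanged.
Applying the 7-calendar-day extension: April 3, 2031 + 7 days = April 10, 2031.
Since April 10, 2031 is a Thursday and not a holiday, the date is unchanged.
Deadline: April 10, 2031.

April 10, 2031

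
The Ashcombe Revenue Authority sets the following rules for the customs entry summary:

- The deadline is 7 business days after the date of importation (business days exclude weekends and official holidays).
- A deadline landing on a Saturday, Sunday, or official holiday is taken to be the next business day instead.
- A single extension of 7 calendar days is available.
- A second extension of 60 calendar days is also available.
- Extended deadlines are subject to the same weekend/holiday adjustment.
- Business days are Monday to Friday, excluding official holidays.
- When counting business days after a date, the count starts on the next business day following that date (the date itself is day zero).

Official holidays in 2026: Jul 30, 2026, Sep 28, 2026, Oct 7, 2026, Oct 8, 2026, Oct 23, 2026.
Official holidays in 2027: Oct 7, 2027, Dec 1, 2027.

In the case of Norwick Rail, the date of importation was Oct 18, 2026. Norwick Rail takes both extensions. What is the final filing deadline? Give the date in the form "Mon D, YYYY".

Jan 4, 2027

7 business days after Oct 18, 2026, excluding weekends and holidays, is Oct 28, 2026.
Oct 28, 2026 falls on a Wednesday, which is a business day, so no adjustment is needed.
Add the 7 calendar-day extension to Oct 28, 2026: Nov 4, 2026.
Nov 4, 2026 falls on a Wednesday, which is a business day, so no adjustment is needed.
Add the 60 calendar-day extension to Nov 4, 2026: Jan 3, 2027.
Jan 3, 2027 falls on a Sunday. Rolling to the next business day gives Jan 4, 2027, a Monday.
Deadline: Jan 4, 2027.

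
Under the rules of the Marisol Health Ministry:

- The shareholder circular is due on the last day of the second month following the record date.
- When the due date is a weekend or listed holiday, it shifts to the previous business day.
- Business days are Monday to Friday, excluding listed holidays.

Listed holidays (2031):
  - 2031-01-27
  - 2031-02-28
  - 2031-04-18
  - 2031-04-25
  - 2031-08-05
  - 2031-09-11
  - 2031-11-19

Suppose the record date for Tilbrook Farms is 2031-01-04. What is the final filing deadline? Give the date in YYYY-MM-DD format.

The second month after 2031-01-04 is March 2031, whose last day is 2031-03-31.
Since 2031-03-31 is a Monday and not a holiday, the date is unchanged.
So the filing is due 2031-03-31.

2031-03-31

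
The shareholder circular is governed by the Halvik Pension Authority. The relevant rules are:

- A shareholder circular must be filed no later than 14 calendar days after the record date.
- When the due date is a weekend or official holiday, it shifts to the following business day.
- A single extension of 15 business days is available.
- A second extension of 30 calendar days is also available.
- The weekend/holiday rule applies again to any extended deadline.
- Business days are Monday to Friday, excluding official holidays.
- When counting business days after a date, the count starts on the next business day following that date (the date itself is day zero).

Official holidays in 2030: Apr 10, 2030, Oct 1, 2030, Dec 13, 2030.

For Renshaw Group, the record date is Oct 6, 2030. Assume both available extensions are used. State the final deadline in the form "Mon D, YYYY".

Adding 14 calendar days to Oct 6, 2030 gives Oct 20, 2030.
Oct 20, 2030 is a Sunday, so it moves to the next business day, Oct 21, 2030 (Monday).
The 15-business-day extension runs from Oct 21, 2030 to Nov 11, 2030.
Since Nov 11, 2030 is a Monday and not a holiday, the date is unchanged.
With the 30-day extension, Nov 11, 2030 becomes Dec 11, 2030.
Dec 11, 2030 is a Wednesday and not a listed holiday, so it stands.
Final deadline: Dec 11, 2030.

Dec 11, 2030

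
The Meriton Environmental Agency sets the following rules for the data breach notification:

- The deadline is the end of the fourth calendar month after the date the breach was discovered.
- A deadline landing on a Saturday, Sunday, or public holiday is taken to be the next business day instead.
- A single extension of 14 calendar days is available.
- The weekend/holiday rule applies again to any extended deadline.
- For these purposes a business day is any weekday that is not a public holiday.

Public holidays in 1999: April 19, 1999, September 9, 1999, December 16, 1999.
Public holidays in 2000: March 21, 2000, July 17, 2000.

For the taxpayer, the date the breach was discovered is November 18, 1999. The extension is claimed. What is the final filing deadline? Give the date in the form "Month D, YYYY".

4 months after November 18, 1999 is March 2000; that month ends on March 31, 2000.
March 31, 2000 falls on a Friday, which is a business day, so no adjustment is needed.
The 14-calendar-day extension moves the deadline from March 31, 2000 to April 14, 2000.
April 14, 2000 (Friday) is already a business day.
The final due date is April 14, 2000.

April 14, 2000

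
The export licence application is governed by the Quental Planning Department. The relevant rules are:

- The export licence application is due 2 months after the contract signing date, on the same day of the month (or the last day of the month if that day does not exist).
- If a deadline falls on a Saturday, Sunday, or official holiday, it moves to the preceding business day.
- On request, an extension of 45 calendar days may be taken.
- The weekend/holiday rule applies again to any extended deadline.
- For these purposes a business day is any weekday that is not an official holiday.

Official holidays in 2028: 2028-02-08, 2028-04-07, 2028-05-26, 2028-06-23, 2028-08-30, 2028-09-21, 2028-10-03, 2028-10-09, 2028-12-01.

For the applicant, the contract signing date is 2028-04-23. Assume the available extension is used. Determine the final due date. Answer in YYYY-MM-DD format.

2 months after 2028-04-23, on the same day of the month, is 2028-06-23.
2028-06-23 is a listed holiday; the preceding business day is 2028-06-22 (Thursday).
With the 45-day extension, 2028-06-22 becomes 2028-08-06.
2028-08-06 is a Sunday; the preceding business day is 2028-08-04 (Friday).
The final due date is 2028-08-04.

2028-08-04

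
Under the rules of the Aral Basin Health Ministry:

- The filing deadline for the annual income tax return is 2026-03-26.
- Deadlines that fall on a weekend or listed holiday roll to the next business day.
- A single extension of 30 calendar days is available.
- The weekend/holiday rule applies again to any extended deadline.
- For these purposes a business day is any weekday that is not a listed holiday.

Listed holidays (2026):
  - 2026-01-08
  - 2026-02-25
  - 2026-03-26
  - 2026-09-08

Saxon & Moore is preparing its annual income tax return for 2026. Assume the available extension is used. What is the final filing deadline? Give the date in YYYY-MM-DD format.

2026-04-27

The statutory due date is 2026-03-26.
Because 2026-03-26 is a listed holiday, the deadline becomes 2026-03-27 (Friday).
With the 30-day extension, 2026-03-27 becomes 2026-04-26.
2026-04-26 is a Sunday, so it moves to the next business day, 2026-04-27 (Monday).
Final deadline: 2026-04-27.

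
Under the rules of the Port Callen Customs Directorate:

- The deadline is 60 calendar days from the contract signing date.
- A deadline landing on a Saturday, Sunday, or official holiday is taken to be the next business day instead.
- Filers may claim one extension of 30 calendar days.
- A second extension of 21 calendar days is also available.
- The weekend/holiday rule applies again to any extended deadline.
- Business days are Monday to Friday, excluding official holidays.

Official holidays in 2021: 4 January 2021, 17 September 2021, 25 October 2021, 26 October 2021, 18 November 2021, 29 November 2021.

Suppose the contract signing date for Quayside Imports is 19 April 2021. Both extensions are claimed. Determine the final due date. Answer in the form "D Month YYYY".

9 August 2021

Adding 60 calendar days to 19 April 2021 gives 18 June 2021.
18 June 2021 (Friday) is already a business day.
Add the 30 calendar-day extension to 18 June 2021: 18 July 2021.
18 July 2021 is a Sunday; the next business day is 19 July 2021 (Monday).
The 21-calendar-day extension moves the deadline from 19 July 2021 to 9 August 2021.
Since 9 August 2021 is a Monday and not a holiday, the date is unchanged.
Deadline: 9 August 2021.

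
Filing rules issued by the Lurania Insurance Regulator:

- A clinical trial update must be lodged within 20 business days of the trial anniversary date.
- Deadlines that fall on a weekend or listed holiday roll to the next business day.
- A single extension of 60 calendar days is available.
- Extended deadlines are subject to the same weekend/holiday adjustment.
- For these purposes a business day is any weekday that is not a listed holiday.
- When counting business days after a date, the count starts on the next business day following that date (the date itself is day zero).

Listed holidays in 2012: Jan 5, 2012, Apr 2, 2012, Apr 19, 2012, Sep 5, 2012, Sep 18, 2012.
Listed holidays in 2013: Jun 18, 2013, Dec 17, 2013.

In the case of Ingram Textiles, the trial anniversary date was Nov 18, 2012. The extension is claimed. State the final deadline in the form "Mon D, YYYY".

Feb 12, 2013

Starting the day after Nov 18, 2012 and counting 20 business days lands on Dec 14, 2012.
Since Dec 14, 2012 is a Friday and not a holiday, the date is unchanged.
Applying the 60-calendar-day extension: Dec 14, 2012 + 60 days = Feb 12, 2013.
Feb 12, 2013 (Tuesday) is already a business day.
So the filing is due Feb 12, 2013.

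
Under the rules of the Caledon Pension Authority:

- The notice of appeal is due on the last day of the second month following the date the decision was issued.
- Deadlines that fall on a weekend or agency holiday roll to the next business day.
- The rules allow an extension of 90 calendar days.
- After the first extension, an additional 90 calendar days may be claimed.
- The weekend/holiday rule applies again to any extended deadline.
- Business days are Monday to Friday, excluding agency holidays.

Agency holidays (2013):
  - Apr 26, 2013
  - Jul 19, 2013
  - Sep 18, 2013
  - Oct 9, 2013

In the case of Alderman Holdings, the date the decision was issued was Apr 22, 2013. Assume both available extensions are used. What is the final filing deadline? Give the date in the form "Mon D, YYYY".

2 months after Apr 22, 2013 falls in June 2013; the last day of that month is Jun 30, 2013.
Jun 30, 2013 falls on a Sunday. Rolling to the next business day gives Jul 1, 2013, a Monday.
With the 90-day extension, Jul 1, 2013 becomes Sep 29, 2013.
Sep 29, 2013 falls on a Sunday. Rolling to the next business day gives Sep 30, 2013, a Monday.
The 90-calendar-day extension moves the deadline from Sep 30, 2013 to Dec 29, 2013.
Dec 29, 2013 is a Sunday, so it moves to the next business day, Dec 30, 2013 (Monday).
The final due date is Dec 30, 2013.

Dec 30, 2013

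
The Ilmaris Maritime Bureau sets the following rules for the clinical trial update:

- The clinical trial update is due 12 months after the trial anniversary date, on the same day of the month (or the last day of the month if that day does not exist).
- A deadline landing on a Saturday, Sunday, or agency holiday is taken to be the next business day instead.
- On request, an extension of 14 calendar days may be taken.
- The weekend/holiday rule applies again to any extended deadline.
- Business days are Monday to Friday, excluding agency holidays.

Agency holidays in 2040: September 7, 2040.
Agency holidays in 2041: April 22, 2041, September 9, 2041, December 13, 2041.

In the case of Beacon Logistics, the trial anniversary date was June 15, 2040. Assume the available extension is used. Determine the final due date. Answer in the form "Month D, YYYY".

July 1, 2041

12 months from June 15, 2040 is June 15, 2041.
June 15, 2041 falls on a Saturday. Rolling to the next business day gives June 17, 2041, a Monday.
Applying the 14-calendar-day extension: June 17, 2041 + 14 days = July 1, 2041.
July 1, 2041 is a Monday and not a listed holiday, so it stands.
Deadline: July 1, 2041.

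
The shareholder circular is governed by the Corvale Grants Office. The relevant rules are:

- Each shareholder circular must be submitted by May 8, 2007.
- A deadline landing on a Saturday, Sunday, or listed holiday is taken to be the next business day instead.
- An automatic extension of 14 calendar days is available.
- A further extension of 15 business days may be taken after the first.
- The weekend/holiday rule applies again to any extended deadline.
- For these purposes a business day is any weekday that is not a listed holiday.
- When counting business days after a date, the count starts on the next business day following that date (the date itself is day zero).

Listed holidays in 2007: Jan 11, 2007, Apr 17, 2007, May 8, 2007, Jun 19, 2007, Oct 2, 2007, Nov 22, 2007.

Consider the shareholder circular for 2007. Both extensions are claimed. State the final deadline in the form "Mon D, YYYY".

The statutory due date is May 8, 2007.
May 8, 2007 is a listed holiday, so it moves to the next business day, May 9, 2007 (Wednesday).
The 14-calendar-day extension moves the deadline from May 9, 2007 to May 23, 2007.
May 23, 2007 is a Wednesday and not a listed holiday, so it stands.
Counting 15 further business days from May 23, 2007 reaches Jun 13, 2007.
Jun 13, 2007 is a Wednesday and not a listed holiday, so it stands.
Final deadline: Jun 13, 2007.

Jun 13, 2007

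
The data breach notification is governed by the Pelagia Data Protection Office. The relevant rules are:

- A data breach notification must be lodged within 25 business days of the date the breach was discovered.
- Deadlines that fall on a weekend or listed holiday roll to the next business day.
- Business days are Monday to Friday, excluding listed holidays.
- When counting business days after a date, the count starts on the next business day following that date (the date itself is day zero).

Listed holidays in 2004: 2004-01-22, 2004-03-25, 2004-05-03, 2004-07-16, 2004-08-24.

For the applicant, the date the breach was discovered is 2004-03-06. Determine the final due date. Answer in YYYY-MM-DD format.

Starting the day after 2004-03-06 and counting 25 business days lands on 2004-04-12.
2004-04-12 falls on a Monday, which is a business day, so no adjustment is needed.
So the filing is due 2004-04-12.

2004-04-12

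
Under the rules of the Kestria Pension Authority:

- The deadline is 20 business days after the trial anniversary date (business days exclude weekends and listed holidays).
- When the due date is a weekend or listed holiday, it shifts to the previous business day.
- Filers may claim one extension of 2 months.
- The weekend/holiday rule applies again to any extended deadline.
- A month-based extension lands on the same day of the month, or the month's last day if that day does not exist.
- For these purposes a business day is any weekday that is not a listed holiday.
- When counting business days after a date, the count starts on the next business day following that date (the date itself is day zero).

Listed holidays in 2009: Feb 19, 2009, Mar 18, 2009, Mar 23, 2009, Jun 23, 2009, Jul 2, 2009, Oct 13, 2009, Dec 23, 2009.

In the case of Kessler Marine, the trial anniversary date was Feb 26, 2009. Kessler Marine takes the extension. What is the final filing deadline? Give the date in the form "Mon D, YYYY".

May 29, 2009

20 business days after Feb 26, 2009, excluding weekends and holidays, is Mar 30, 2009.
Mar 30, 2009 falls on a Monday, which is a business day, so no adjustment is needed.
Add 2 months to Mar 30, 2009: May 30, 2009.
May 30, 2009 is a Saturday, so it moves to the preceding business day, May 29, 2009 (Friday).
Final deadline: May 29, 2009.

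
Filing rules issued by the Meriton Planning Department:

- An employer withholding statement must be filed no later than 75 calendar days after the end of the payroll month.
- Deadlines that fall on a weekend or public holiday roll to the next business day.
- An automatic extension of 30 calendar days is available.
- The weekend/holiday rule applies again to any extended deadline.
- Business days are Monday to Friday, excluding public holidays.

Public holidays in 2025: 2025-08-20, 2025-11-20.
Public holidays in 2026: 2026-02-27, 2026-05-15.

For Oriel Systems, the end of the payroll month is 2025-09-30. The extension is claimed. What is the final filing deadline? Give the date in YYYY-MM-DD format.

Trigger date 2025-09-30 + 75 calendar days = 2025-12-14.
2025-12-14 falls on a Sunday. Rolling to the next business day gives 2025-12-15, a Monday.
Add the 30 calendar-day extension to 2025-12-15: 2026-01-14.
Since 2026-01-14 is a Wednesday and not a holiday, the date is unchanged.
So the filing is due 2026-01-14.

2026-01-14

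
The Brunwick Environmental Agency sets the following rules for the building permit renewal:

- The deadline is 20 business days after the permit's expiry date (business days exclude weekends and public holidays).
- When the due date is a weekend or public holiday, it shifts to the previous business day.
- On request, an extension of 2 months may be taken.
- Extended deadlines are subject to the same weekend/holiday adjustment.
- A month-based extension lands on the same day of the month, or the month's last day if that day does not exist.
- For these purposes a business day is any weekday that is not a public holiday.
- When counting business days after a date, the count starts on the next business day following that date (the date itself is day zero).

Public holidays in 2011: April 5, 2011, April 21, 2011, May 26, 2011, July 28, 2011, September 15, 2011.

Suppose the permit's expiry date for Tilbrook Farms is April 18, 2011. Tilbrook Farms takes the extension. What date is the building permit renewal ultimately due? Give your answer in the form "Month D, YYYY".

Counting 20 business days after April 18, 2011 (skipping weekends and listed holidays) reaches May 17, 2011.
May 17, 2011 falls on a Tuesday, which is a business day, so no adjustment is needed.
Applying the 2 months extension: 2 months after May 17, 2011 is July 17, 2011.
July 17, 2011 falls on a Sunday. Rolling to the preceding business day gives July 15, 2011, a Friday.
Final deadline: July 15, 2011.

July 15, 2011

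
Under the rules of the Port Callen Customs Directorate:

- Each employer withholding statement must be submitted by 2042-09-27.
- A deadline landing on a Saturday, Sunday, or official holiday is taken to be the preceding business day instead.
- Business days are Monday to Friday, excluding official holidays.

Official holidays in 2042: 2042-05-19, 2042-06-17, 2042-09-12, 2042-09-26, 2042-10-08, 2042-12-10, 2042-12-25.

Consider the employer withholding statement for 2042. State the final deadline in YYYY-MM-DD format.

2042-09-25

Start from the fixed due date, 2042-09-27.
Because 2042-09-27 is a Saturday, the deadline becomes 2042-09-25 (Thursday).
The final due date is 2042-09-25.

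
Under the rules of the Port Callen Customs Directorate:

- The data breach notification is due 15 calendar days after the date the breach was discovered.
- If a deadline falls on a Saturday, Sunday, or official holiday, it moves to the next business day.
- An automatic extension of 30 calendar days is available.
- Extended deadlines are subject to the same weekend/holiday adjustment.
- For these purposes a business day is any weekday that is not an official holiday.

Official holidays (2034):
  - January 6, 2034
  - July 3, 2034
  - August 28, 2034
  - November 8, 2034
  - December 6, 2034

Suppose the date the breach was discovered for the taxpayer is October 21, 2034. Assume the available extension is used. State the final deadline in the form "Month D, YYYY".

15 calendar days after October 21, 2034 is November 5, 2034.
November 5, 2034 is a Sunday, so it moves to the next business day, November 6, 2034 (Monday).
The 30-calendar-day extension moves the deadline from November 6, 2034 to December 6, 2034.
December 6, 2034 falls on a listed holiday. Rolling to the next business day gives December 7, 2034, a Thursday.
Final deadline: December 7, 2034.

December 7, 2034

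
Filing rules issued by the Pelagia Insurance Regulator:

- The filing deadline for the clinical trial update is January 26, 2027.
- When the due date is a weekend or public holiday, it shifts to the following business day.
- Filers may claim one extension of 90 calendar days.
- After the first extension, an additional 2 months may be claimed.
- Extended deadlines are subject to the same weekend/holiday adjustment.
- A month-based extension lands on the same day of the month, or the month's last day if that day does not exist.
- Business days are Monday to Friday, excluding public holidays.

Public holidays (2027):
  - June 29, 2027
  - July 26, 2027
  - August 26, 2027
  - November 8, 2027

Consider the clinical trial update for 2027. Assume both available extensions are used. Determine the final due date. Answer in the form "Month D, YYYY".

June 28, 2027

The statutory due date is January 26, 2027.
January 26, 2027 falls on a Tuesday, which is a business day, so no adjustment is needed.
The 90-calendar-day extension moves the deadline from January 26, 2027 to April 26, 2027.
April 26, 2027 (Monday) is already a business day.
Add 2 months to April 26, 2027: June 26, 2027.
June 26, 2027 is a Saturday; the next business day is June 28, 2027 (Monday).
The final due date is June 28, 2027.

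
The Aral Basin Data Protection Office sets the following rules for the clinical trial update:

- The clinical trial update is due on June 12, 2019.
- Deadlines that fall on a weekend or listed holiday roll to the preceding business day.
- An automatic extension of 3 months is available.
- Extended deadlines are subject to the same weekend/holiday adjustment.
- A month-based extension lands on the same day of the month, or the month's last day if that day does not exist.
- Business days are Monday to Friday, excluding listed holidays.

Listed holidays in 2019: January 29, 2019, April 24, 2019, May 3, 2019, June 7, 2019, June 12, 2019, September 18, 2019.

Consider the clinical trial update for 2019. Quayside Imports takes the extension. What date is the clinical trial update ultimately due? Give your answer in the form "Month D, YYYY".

The statutory due date is June 12, 2019.
June 12, 2019 is a listed holiday; the preceding business day is June 11, 2019 (Tuesday).
Add 3 months to June 11, 2019: September 11, 2019.
September 11, 2019 is a Wednesday and not a listed holiday, so it stands.
So the filing is due September 11, 2019.

September 11, 2019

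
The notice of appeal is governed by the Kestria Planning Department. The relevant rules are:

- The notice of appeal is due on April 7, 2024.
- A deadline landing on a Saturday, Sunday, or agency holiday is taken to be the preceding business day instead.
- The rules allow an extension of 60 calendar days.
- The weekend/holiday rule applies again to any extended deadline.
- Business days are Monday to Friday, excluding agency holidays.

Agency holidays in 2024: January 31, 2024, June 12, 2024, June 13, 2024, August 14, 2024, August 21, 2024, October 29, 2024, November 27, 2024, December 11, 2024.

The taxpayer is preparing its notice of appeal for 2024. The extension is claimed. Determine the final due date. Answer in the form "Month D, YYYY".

June 4, 2024

The stated deadline is April 7, 2024.
April 7, 2024 is a Sunday; the preceding business day is April 5, 2024 (Friday).
With the 60-day extension, April 5, 2024 becomes June 4, 2024.
Since June 4, 2024 is a Tuesday and not a holiday, the date is unchanged.
The final due date is June 4, 2024.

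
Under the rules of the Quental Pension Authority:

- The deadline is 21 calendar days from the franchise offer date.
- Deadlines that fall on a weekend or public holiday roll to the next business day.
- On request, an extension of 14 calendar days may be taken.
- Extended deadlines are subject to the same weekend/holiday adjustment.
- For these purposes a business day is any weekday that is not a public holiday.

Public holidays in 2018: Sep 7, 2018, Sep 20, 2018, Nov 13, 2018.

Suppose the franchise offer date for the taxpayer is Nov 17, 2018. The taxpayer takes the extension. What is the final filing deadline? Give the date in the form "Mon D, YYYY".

Dec 24, 2018

21 calendar days after Nov 17, 2018 is Dec 8, 2018.
Dec 8, 2018 is a Saturday; the next business day is Dec 10, 2018 (Monday).
Add the 14 calendar-day extension to Dec 10, 2018: Dec 24, 2018.
Dec 24, 2018 is a Monday and not a listed holiday, so it stands.
So the filing is due Dec 24, 2018.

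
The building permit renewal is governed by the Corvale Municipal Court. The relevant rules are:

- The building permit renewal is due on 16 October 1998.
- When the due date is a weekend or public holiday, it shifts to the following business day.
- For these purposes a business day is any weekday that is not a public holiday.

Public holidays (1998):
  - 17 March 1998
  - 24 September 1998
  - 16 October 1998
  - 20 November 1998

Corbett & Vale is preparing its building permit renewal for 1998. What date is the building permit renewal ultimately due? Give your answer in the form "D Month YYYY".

The statutory due date is 16 October 1998.
16 October 1998 falls on a listed holiday. Rolling to the next business day gives 19 October 1998, a Monday.
Final deadline: 19 October 1998.

19 October 1998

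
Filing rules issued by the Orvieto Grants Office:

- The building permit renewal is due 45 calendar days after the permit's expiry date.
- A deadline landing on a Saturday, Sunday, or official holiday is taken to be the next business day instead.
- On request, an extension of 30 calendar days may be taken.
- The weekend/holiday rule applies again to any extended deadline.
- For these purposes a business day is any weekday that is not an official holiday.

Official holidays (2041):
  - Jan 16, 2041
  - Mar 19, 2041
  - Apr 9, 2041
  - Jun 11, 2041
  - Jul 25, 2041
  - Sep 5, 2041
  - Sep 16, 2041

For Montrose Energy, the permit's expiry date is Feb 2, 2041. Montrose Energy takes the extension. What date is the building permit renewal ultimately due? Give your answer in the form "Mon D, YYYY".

From Feb 2, 2041, 45 calendar days later is Mar 19, 2041.
Mar 19, 2041 is a listed holiday; the next business day is Mar 20, 2041 (Wednesday).
The 30-calendar-day extension moves the deadline from Mar 20, 2041 to Apr 19, 2041.
Apr 19, 2041 is a Friday and not a listed holiday, so it stands.
So the filing is due Apr 19, 2041.

Apr 19, 2041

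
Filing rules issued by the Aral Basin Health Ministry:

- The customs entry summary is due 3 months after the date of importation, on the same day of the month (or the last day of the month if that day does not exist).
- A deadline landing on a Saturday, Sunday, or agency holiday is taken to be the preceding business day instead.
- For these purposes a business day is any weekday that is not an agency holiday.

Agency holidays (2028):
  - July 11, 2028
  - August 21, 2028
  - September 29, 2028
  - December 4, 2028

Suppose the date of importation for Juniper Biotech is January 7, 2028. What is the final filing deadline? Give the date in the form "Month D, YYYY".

April 7, 2028

3 months after January 7, 2028, on the same day of the month, is April 7, 2028.
April 7, 2028 is a Friday and not a listed holiday, so it stands.
So the filing is due April 7, 2028.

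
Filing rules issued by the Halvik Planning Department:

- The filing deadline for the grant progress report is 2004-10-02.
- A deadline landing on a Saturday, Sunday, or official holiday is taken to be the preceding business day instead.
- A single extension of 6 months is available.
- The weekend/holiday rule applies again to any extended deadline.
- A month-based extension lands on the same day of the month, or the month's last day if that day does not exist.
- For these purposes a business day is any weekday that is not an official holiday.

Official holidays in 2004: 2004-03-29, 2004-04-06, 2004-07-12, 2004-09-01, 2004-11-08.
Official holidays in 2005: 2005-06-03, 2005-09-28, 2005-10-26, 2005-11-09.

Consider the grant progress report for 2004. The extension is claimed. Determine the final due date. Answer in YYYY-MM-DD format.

Start from the fixed due date, 2004-10-02.
2004-10-02 is a Saturday; the preceding business day is 2004-10-01 (Friday).
The 6 months extension carries 2004-10-01 to 2005-04-01.
Since 2005-04-01 is a Friday and not a holiday, the date is unchanged.
Final deadline: 2005-04-01.

2005-04-01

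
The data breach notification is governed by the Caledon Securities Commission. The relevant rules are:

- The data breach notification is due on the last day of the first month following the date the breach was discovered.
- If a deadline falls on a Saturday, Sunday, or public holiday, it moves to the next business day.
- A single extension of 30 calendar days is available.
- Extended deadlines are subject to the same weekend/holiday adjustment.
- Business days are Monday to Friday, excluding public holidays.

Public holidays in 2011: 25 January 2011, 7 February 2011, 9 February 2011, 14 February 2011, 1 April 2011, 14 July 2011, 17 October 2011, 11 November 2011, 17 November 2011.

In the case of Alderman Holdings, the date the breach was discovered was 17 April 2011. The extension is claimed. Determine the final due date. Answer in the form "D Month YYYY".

30 June 2011

1 month after 17 April 2011 is May 2011; that month ends on 31 May 2011.
31 May 2011 falls on a Tuesday, which is a business day, so no adjustment is needed.
Applying the 30-calendar-day extension: 31 May 2011 + 30 days = 30 June 2011.
30 June 2011 falls on a Thursday, which is a business day, so no adjustment is needed.
The final due date is 30 June 2011.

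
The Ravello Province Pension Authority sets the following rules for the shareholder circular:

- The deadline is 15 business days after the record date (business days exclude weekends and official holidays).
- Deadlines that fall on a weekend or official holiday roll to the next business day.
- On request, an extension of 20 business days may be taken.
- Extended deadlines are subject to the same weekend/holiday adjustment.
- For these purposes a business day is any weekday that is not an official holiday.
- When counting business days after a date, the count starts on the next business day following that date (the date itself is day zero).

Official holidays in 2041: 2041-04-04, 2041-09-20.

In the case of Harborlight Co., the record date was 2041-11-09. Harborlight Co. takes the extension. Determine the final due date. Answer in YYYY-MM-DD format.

15 business days after 2041-11-09, excluding weekends and holidays, is 2041-11-29.
2041-11-29 falls on a Friday, which is a business day, so no adjustment is needed.
Applying the 20-business-day extension: 20 business days after 2041-11-29 is 2041-12-27.
Since 2041-12-27 is a Friday and not a holiday, the date is unchanged.
Final deadline: 2041-12-27.

2041-12-27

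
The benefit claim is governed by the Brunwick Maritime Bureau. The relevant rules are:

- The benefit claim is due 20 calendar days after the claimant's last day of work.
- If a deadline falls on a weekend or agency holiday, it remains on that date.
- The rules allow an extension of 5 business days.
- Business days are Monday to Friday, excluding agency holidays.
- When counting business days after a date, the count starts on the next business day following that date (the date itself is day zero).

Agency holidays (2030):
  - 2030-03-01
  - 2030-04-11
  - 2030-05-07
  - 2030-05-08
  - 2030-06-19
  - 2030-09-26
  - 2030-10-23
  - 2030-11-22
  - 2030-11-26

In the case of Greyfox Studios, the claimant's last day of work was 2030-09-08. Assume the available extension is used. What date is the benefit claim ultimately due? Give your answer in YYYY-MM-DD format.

2030-10-04

20 calendar days after 2030-09-08 is 2030-09-28.
2030-09-28 is a Saturday; no weekend or holiday adjustment applies.
Counting 5 further business days from 2030-09-28 reaches 2030-10-04.
No adjustment is made for weekends or holidays, so 2030-10-04 stands.
Final deadline: 2030-10-04.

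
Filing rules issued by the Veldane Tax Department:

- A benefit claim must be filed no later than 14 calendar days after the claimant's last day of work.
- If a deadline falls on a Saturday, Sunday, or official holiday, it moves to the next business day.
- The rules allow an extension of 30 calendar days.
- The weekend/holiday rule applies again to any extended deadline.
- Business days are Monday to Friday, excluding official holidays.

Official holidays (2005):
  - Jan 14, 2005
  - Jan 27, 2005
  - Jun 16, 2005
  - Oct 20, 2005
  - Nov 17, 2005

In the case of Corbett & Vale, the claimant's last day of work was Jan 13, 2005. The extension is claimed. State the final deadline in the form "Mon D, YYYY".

Trigger date Jan 13, 2005 + 14 calendar days = Jan 27, 2005.
Jan 27, 2005 falls on a listed holiday. Rolling to the next business day gives Jan 28, 2005, a Friday.
Applying the 30-calendar-day extension: Jan 28, 2005 + 30 days = Feb 27, 2005.
Because Feb 27, 2005 is a Sunday, the deadline becomes Feb 28, 2005 (Monday).
The final due date is Feb 28, 2005.

Feb 28, 2005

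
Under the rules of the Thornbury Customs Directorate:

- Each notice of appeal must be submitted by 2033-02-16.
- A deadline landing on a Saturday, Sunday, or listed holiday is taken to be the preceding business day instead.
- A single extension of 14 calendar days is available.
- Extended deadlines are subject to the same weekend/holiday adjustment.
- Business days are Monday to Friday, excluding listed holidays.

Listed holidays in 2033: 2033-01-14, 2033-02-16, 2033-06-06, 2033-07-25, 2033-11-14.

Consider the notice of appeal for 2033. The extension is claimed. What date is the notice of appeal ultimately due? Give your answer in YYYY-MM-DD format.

2033-03-01

Start from the fixed due date, 2033-02-16.
Because 2033-02-16 is a listed holiday, the deadline becomes 2033-02-15 (Tuesday).
Applying the 14-calendar-day extension: 2033-02-15 + 14 days = 2033-03-01.
2033-03-01 is a Tuesday and not a listed holiday, so it stands.
So the filing is due 2033-03-01.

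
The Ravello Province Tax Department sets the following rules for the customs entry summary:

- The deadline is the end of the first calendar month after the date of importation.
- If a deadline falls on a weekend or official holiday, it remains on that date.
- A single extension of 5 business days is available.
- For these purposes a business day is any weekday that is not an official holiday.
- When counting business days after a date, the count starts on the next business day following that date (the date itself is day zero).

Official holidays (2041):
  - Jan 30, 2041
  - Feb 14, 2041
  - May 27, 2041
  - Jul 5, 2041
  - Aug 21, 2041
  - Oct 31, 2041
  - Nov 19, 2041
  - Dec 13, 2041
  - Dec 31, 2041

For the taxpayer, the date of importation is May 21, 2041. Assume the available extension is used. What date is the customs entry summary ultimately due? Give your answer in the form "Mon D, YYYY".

Jul 8, 2041

1 month after May 21, 2041 is June 2041; that month ends on Jun 30, 2041.
No adjustment is made for weekends or holidays, so Jun 30, 2041 stands.
Applying the 5-business-day extension: 5 business days after Jun 30, 2041 is Jul 8, 2041.
No adjustment is made for weekends or holidays, so Jul 8, 2041 stands.
Deadline: Jul 8, 2041.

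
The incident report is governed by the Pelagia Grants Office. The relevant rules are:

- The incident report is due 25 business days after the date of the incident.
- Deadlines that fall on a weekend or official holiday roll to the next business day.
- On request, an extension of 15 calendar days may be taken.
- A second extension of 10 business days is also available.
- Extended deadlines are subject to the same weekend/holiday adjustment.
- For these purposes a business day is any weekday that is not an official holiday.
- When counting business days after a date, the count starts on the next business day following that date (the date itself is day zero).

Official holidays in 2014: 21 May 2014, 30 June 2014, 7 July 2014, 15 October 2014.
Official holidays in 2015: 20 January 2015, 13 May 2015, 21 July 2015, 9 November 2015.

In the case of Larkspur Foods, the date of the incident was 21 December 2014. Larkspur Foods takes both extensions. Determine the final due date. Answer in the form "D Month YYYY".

24 February 2015

Counting 25 business days after 21 December 2014 (skipping weekends and listed holidays) reaches 26 January 2015.
26 January 2015 is a Monday and not a listed holiday, so it stands.
Add the 15 calendar-day extension to 26 January 2015: 10 February 2015.
10 February 2015 is a Tuesday and not a listed holiday, so it stands.
Applying the 10-business-day extension: 10 business days after 10 February 2015 is 24 February 2015.
Since 24 February 2015 is a Tuesday and not a holiday, the date is unchanged.
Final deadline: 24 February 2015.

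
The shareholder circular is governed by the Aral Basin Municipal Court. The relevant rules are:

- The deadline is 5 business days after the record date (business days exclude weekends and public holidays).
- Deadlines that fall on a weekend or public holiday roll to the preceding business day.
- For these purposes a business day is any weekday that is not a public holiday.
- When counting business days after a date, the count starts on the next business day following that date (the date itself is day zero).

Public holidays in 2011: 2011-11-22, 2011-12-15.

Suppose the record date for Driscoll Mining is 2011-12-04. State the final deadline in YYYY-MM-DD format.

2011-12-09

5 business days after 2011-12-04, excluding weekends and holidays, is 2011-12-09.
2011-12-09 (Friday) is already a business day.
So the filing is due 2011-12-09.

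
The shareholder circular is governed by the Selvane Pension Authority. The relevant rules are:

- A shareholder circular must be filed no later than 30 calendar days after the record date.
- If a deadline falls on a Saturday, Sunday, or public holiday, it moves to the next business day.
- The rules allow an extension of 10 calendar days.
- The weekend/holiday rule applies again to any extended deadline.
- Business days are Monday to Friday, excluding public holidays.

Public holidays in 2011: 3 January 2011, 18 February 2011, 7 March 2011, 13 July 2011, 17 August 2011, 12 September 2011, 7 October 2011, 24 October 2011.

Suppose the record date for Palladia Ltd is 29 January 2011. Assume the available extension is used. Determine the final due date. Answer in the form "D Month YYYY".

10 March 2011

30 calendar days after 29 January 2011 is 28 February 2011.
Since 28 February 2011 is a Monday and not a holiday, the date is unchanged.
Add the 10 calendar-day extension to 28 February 2011: 10 March 2011.
Since 10 March 2011 is a Thursday and not a holiday, the date is unchanged.
So the filing is due 10 March 2011.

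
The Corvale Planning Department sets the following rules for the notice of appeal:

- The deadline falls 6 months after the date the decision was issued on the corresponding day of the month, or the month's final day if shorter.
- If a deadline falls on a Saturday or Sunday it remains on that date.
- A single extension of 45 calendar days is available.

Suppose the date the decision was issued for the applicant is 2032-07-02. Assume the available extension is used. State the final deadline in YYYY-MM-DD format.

2033-02-16

6 months after 2032-07-02, on the same day of the month, is 2033-01-02.
No adjustment is made for weekends or holidays, so 2033-01-02 stands.
With the 45-day extension, 2033-01-02 becomes 2033-02-16.
No adjustment is made for weekends or holidays, so 2033-02-16 stands.
So the filing is due 2033-02-16.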